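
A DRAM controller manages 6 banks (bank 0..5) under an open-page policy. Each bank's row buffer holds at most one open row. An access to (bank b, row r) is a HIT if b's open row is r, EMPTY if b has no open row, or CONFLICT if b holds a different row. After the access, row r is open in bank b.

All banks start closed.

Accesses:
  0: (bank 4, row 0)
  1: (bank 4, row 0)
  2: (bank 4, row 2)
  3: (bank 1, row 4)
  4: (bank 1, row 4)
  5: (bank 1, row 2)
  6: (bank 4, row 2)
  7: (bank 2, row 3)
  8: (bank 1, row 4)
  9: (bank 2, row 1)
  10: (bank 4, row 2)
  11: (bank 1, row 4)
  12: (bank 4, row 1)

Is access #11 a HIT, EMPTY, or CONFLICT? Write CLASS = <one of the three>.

  [0] b4 r0: no row ⇒ E
  [1] b4 r0: had r0 ⇒ H
  [2] b4 r2: had r0 ⇒ C
  [3] b1 r4: no row ⇒ E
  [4] b1 r4: had r4 ⇒ H
  [5] b1 r2: had r4 ⇒ C
  [6] b4 r2: had r2 ⇒ H
  [7] b2 r3: no row ⇒ E
  [8] b1 r4: had r2 ⇒ C
  [9] b2 r1: had r3 ⇒ C
  [10] b4 r2: had r2 ⇒ H
  [11] b1 r4: had r4 ⇒ H
  [12] b4 r1: had r2 ⇒ C

CLASS = HIT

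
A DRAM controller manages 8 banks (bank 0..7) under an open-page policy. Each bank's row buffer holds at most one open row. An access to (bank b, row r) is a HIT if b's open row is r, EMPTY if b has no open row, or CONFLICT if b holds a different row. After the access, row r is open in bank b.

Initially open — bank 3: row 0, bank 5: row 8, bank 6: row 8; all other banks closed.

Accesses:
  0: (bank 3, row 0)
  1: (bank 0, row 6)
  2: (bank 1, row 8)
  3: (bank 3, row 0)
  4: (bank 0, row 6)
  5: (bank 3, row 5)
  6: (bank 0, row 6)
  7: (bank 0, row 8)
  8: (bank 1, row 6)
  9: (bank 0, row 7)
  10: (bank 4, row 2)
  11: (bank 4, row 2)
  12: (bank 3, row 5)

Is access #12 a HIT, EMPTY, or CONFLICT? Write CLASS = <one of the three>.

CLASS = HIT

  [0] b3 r0: had r0 ⇒ H
  [1] b0 r6: no row ⇒ E
  [2] b1 r8: no row ⇒ E
  [3] b3 r0: had r0 ⇒ H
  [4] b0 r6: had r6 ⇒ H
  [5] b3 r5: had r0 ⇒ C
  [6] b0 r6: had r6 ⇒ H
  [7] b0 r8: had r6 ⇒ C
  [8] b1 r6: had r8 ⇒ C
  [9] b0 r7: had r8 ⇒ C
  [10] b4 r2: no row ⇒ E
  [11] b4 r2: had r2 ⇒ H
  [12] b3 r5: had r5 ⇒ H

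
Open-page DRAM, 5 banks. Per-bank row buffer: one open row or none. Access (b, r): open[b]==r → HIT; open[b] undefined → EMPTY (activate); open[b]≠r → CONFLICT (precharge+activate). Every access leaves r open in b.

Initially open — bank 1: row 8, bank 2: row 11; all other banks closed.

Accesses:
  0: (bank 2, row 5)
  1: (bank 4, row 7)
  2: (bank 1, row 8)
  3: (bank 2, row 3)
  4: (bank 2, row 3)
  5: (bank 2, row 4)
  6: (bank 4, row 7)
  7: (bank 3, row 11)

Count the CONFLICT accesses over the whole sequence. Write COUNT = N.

step 0: bank2 11->5 [CONFLICT]
step 1: bank4 None->7 [EMPTY]
step 2: bank1 8->8 [HIT]
step 3: bank2 5->3 [CONFLICT]
step 4: bank2 3->3 [HIT]
step 5: bank2 3->4 [CONFLICT]
step 6: bank4 7->7 [HIT]
step 7: bank3 None->11 [EMPTY]

COUNT = 3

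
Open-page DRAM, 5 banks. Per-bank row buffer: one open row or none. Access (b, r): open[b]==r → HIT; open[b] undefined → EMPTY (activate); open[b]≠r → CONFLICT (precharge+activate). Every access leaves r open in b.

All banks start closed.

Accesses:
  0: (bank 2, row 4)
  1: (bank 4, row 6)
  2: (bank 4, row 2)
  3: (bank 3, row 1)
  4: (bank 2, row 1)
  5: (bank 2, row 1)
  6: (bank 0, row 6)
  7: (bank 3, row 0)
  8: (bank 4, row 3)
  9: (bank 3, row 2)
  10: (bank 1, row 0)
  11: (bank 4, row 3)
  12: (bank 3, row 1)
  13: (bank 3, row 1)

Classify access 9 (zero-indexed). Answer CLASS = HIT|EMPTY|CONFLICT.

step 0: bank2 None->4 [EMPTY]
step 1: bank4 None->6 [EMPTY]
step 2: bank4 6->2 [CONFLICT]
step 3: bank3 None->1 [EMPTY]
step 4: bank2 4->1 [CONFLICT]
step 5: bank2 1->1 [HIT]
step 6: bank0 None->6 [EMPTY]
step 7: bank3 1->0 [CONFLICT]
step 8: bank4 2->3 [CONFLICT]
step 9: bank3 0->2 [CONFLICT]
step 10: bank1 None->0 [EMPTY]
step 11: bank4 3->3 [HIT]
step 12: bank3 2->1 [CONFLICT]
step 13: bank3 1->1 [HIT]

CLASS = CONFLICT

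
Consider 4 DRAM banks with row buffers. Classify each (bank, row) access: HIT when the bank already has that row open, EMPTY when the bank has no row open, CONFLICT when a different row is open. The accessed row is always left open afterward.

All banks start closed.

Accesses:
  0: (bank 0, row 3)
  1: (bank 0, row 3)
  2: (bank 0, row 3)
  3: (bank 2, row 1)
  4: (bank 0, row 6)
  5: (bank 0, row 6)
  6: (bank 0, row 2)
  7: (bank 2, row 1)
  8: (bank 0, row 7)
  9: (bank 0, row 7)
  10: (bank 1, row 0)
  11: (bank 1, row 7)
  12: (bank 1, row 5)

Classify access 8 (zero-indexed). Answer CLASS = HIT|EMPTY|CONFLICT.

0: bank 0 row 3 — prev None → EMPTY
1: bank 0 row 3 — prev 3 → HIT
2: bank 0 row 3 — prev 3 → HIT
3: bank 2 row 1 — prev None → EMPTY
4: bank 0 row 6 — prev 3 → CONFLICT
5: bank 0 row 6 — prev 6 → HIT
6: bank 0 row 2 — prev 6 → CONFLICT
7: bank 2 row 1 — prev 1 → HIT
8: bank 0 row 7 — prev 2 → CONFLICT
9: bank 0 row 7 — prev 7 → HIT
10: bank 1 row 0 — prev None → EMPTY
11: bank 1 row 7 — prev 0 → CONFLICT
12: bank 1 row 5 — prev 7 → CONFLICT

CLASS = CONFLICT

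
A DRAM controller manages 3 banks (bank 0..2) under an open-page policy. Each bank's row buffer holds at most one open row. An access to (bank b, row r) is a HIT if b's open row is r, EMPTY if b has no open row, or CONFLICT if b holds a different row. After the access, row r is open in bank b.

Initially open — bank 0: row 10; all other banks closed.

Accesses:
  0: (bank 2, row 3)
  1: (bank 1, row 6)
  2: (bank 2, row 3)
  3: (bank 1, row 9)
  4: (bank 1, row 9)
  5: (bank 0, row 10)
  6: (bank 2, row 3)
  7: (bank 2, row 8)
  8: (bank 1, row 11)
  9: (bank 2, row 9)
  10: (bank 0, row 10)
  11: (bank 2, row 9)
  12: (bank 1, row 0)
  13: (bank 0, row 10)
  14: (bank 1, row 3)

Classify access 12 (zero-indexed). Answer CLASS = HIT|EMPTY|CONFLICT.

  [0] b2 r3: no row ⇒ E
  [1] b1 r6: no row ⇒ E
  [2] b2 r3: had r3 ⇒ H
  [3] b1 r9: had r6 ⇒ C
  [4] b1 r9: had r9 ⇒ H
  [5] b0 r10: had r10 ⇒ H
  [6] b2 r3: had r3 ⇒ H
  [7] b2 r8: had r3 ⇒ C
  [8] b1 r11: had r9 ⇒ C
  [9] b2 r9: had r8 ⇒ C
  [10] b0 r10: had r10 ⇒ H
  [11] b2 r9: had r9 ⇒ H
  [12] b1 r0: had r11 ⇒ C
  [13] b0 r10: had r10 ⇒ H
  [14] b1 r3: had r0 ⇒ C

CLASS = CONFLICT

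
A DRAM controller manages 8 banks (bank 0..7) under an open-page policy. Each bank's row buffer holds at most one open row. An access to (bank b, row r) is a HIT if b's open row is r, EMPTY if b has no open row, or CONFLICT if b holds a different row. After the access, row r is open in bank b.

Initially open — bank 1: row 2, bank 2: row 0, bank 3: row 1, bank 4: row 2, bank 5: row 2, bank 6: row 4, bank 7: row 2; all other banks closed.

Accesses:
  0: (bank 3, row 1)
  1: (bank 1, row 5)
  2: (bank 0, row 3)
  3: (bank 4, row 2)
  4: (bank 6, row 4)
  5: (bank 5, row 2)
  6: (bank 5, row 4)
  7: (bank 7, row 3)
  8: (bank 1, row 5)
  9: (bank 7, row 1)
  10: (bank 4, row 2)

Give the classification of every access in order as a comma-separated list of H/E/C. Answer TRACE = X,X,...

0: bank 3 row 1 — prev 1 → HIT
1: bank 1 row 5 — prev 2 → CONFLICT
2: bank 0 row 3 — prev None → EMPTY
3: bank 4 row 2 — prev 2 → HIT
4: bank 6 row 4 — prev 4 → HIT
5: bank 5 row 2 — prev 2 → HIT
6: bank 5 row 4 — prev 2 → CONFLICT
7: bank 7 row 3 — prev 2 → CONFLICT
8: bank 1 row 5 — prev 5 → HIT
9: bank 7 row 1 — prev 3 → CONFLICT
10: bank 4 row 2 — prev 2 → HIT

TRACE = H,C,E,H,H,H,C,C,H,C,H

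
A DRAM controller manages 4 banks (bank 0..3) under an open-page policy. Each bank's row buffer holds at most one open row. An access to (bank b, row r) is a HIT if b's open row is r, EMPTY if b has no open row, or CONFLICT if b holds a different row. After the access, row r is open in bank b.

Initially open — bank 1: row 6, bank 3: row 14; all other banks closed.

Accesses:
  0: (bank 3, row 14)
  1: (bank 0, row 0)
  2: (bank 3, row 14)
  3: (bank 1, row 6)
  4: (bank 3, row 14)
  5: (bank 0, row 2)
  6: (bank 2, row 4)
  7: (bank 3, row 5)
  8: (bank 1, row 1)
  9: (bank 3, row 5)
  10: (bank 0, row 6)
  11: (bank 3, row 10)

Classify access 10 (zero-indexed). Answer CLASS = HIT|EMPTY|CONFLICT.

CLASS = CONFLICT

step 0: bank3 14->14 [HIT]
step 1: bank0 None->0 [EMPTY]
step 2: bank3 14->14 [HIT]
step 3: bank1 6->6 [HIT]
step 4: bank3 14->14 [HIT]
step 5: bank0 0->2 [CONFLICT]
step 6: bank2 None->4 [EMPTY]
step 7: bank3 14->5 [CONFLICT]
step 8: bank1 6->1 [CONFLICT]
step 9: bank3 5->5 [HIT]
step 10: bank0 2->6 [CONFLICT]
step 11: bank3 5->10 [CONFLICT]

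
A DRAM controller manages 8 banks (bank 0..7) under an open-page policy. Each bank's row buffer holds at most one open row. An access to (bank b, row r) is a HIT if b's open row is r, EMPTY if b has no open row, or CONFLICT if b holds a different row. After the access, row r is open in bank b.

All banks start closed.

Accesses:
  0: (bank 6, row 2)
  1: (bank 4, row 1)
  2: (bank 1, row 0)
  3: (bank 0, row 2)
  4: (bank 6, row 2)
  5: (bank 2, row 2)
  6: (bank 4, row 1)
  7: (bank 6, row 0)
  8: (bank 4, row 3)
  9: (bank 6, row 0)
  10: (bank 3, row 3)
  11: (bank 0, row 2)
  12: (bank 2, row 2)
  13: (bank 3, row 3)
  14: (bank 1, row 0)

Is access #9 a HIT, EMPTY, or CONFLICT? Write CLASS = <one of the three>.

  [0] b6 r2: no row ⇒ E
  [1] b4 r1: no row ⇒ E
  [2] b1 r0: no row ⇒ E
  [3] b0 r2: no row ⇒ E
  [4] b6 r2: had r2 ⇒ H
  [5] b2 r2: no row ⇒ E
  [6] b4 r1: had r1 ⇒ H
  [7] b6 r0: had r2 ⇒ C
  [8] b4 r3: had r1 ⇒ C
  [9] b6 r0: had r0 ⇒ H
  [10] b3 r3: no row ⇒ E
  [11] b0 r2: had r2 ⇒ H
  [12] b2 r2: had r2 ⇒ H
  [13] b3 r3: had r3 ⇒ H
  [14] b1 r0: had r0 ⇒ H

CLASS = HIT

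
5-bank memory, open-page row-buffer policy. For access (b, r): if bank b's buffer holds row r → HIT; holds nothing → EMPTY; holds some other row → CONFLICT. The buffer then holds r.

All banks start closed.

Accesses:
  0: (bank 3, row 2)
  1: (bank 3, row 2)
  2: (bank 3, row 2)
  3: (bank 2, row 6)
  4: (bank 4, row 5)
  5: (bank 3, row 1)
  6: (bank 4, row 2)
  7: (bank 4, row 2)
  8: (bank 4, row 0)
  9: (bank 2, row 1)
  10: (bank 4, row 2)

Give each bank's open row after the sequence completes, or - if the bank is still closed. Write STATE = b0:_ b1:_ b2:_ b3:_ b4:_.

STATE = b0:- b1:- b2:1 b3:1 b4:2

0: bank 3 row 2 — prev None → EMPTY
1: bank 3 row 2 — prev 2 → HIT
2: bank 3 row 2 — prev 2 → HIT
3: bank 2 row 6 — prev None → EMPTY
4: bank 4 row 5 — prev None → EMPTY
5: bank 3 row 1 — prev 2 → CONFLICT
6: bank 4 row 2 — prev 5 → CONFLICT
7: bank 4 row 2 — prev 2 → HIT
8: bank 4 row 0 — prev 2 → CONFLICT
9: bank 2 row 1 — prev 6 → CONFLICT
10: bank 4 row 2 — prev 0 → CONFLICT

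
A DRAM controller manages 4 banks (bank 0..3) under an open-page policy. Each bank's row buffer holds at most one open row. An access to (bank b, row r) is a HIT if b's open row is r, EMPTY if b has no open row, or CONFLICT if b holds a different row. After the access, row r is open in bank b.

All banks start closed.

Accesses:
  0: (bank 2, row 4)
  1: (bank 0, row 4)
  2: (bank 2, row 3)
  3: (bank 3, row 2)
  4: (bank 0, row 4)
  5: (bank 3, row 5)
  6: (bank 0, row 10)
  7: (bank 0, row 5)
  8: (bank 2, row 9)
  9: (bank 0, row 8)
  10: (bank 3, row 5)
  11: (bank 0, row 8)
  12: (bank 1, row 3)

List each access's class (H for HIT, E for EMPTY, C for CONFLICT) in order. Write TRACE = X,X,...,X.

TRACE = E,E,C,E,H,C,C,C,C,C,H,H,E

#0 (2,4) E
#1 (0,4) E
#2 (2,3) C  (was 4)
#3 (3,2) E
#4 (0,4) H  (was 4)
#5 (3,5) C  (was 2)
#6 (0,10) C  (was 4)
#7 (0,5) C  (was 10)
#8 (2,9) C  (was 3)
#9 (0,8) C  (was 5)
#10 (3,5) H  (was 5)
#11 (0,8) H  (was 8)
#12 (1,3) E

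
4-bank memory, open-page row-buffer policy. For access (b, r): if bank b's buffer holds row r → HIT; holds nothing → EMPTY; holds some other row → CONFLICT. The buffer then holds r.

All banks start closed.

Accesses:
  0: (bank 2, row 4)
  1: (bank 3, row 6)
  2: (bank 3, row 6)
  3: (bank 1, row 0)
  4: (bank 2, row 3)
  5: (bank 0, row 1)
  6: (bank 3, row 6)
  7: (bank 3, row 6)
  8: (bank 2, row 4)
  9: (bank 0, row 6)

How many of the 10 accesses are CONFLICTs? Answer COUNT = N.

#0 (2,4) E
#1 (3,6) E
#2 (3,6) H  (was 6)
#3 (1,0) E
#4 (2,3) C  (was 4)
#5 (0,1) E
#6 (3,6) H  (was 6)
#7 (3,6) H  (was 6)
#8 (2,4) C  (was 3)
#9 (0,6) C  (was 1)

COUNT = 3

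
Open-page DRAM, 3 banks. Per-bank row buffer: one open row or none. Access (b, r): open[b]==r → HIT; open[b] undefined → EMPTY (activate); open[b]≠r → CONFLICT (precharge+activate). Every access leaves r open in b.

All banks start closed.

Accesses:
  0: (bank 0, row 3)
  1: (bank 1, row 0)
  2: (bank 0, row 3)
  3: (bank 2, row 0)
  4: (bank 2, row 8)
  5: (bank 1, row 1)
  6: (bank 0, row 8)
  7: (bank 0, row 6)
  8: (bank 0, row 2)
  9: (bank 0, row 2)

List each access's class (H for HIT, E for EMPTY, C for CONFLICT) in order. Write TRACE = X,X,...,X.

#0 (0,3) E
#1 (1,0) E
#2 (0,3) H  (was 3)
#3 (2,0) E
#4 (2,8) C  (was 0)
#5 (1,1) C  (was 0)
#6 (0,8) C  (was 3)
#7 (0,6) C  (was 8)
#8 (0,2) C  (was 6)
#9 (0,2) H  (was 2)

TRACE = E,E,H,E,C,C,C,C,C,H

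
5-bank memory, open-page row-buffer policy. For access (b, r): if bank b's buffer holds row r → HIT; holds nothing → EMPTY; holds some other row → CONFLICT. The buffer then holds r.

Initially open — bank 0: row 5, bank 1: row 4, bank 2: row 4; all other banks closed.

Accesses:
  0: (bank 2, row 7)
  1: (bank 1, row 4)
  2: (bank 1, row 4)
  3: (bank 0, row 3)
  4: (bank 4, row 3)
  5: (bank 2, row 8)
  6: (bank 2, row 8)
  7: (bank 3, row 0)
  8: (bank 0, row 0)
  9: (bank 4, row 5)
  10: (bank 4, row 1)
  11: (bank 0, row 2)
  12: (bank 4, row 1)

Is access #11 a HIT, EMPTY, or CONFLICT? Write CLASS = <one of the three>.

step 0: bank2 4->7 [CONFLICT]
step 1: bank1 4->4 [HIT]
step 2: bank1 4->4 [HIT]
step 3: bank0 5->3 [CONFLICT]
step 4: bank4 None->3 [EMPTY]
step 5: bank2 7->8 [CONFLICT]
step 6: bank2 8->8 [HIT]
step 7: bank3 None->0 [EMPTY]
step 8: bank0 3->0 [CONFLICT]
step 9: bank4 3->5 [CONFLICT]
step 10: bank4 5->1 [CONFLICT]
step 11: bank0 0->2 [CONFLICT]
step 12: bank4 1->1 [HIT]

CLASS = CONFLICT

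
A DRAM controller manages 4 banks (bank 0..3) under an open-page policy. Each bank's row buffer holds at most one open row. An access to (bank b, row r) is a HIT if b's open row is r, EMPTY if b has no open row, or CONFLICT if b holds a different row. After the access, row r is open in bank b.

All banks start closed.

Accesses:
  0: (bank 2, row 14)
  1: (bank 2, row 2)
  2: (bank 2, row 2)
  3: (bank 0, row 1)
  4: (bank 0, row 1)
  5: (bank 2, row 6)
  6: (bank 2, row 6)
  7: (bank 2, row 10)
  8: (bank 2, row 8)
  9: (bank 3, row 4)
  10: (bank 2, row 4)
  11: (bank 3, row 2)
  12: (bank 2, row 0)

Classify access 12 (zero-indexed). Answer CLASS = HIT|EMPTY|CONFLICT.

  [0] b2 r14: no row ⇒ E
  [1] b2 r2: had r14 ⇒ C
  [2] b2 r2: had r2 ⇒ H
  [3] b0 r1: no row ⇒ E
  [4] b0 r1: had r1 ⇒ H
  [5] b2 r6: had r2 ⇒ C
  [6] b2 r6: had r6 ⇒ H
  [7] b2 r10: had r6 ⇒ C
  [8] b2 r8: had r10 ⇒ C
  [9] b3 r4: no row ⇒ E
  [10] b2 r4: had r8 ⇒ C
  [11] b3 r2: had r4 ⇒ C
  [12] b2 r0: had r4 ⇒ C

CLASS = CONFLICT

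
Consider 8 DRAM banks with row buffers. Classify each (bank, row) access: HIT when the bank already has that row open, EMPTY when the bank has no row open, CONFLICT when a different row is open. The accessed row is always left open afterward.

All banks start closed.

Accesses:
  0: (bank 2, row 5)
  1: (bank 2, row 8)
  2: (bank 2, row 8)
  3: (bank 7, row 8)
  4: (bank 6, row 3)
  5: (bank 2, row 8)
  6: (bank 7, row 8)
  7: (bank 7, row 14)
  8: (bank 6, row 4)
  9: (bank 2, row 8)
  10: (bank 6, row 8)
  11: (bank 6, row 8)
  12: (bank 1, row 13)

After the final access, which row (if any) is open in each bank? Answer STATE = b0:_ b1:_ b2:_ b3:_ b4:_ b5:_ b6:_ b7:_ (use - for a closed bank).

STATE = b0:- b1:13 b2:8 b3:- b4:- b5:- b6:8 b7:14

0: bank 2 row 5 — prev None → EMPTY
1: bank 2 row 8 — prev 5 → CONFLICT
2: bank 2 row 8 — prev 8 → HIT
3: bank 7 row 8 — prev None → EMPTY
4: bank 6 row 3 — prev None → EMPTY
5: bank 2 row 8 — prev 8 → HIT
6: bank 7 row 8 — prev 8 → HIT
7: bank 7 row 14 — prev 8 → CONFLICT
8: bank 6 row 4 — prev 3 → CONFLICT
9: bank 2 row 8 — prev 8 → HIT
10: bank 6 row 8 — prev 4 → CONFLICT
11: bank 6 row 8 — prev 8 → HIT
12: bank 1 row 13 — prev None → EMPTY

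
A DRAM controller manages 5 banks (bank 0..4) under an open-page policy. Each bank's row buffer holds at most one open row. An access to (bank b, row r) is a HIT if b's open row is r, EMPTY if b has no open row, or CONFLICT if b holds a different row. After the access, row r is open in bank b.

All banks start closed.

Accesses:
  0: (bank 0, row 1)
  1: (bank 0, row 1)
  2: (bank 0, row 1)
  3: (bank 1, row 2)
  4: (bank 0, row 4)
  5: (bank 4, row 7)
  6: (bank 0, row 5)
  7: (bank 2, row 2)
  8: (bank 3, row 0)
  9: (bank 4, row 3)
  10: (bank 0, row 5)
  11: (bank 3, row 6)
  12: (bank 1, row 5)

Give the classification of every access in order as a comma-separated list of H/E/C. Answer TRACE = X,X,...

TRACE = E,H,H,E,C,E,C,E,E,C,H,C,C

  [0] b0 r1: no row ⇒ E
  [1] b0 r1: had r1 ⇒ H
  [2] b0 r1: had r1 ⇒ H
  [3] b1 r2: no row ⇒ E
  [4] b0 r4: had r1 ⇒ C
  [5] b4 r7: no row ⇒ E
  [6] b0 r5: had r4 ⇒ C
  [7] b2 r2: no row ⇒ E
  [8] b3 r0: no row ⇒ E
  [9] b4 r3: had r7 ⇒ C
  [10] b0 r5: had r5 ⇒ H
  [11] b3 r6: had r0 ⇒ C
  [12] b1 r5: had r2 ⇒ C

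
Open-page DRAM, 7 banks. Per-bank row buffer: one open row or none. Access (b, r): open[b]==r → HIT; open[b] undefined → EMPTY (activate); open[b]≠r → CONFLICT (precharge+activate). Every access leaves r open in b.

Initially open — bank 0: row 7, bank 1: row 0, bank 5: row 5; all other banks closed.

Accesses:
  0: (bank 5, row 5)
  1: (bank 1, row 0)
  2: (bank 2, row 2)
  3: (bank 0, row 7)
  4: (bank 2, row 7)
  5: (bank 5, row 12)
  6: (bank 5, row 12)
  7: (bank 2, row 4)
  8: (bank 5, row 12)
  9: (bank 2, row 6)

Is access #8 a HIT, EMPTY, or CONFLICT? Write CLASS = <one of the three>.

CLASS = HIT

#0 (5,5) H  (was 5)
#1 (1,0) H  (was 0)
#2 (2,2) E
#3 (0,7) H  (was 7)
#4 (2,7) C  (was 2)
#5 (5,12) C  (was 5)
#6 (5,12) H  (was 12)
#7 (2,4) C  (was 7)
#8 (5,12) H  (was 12)
#9 (2,6) C  (was 4)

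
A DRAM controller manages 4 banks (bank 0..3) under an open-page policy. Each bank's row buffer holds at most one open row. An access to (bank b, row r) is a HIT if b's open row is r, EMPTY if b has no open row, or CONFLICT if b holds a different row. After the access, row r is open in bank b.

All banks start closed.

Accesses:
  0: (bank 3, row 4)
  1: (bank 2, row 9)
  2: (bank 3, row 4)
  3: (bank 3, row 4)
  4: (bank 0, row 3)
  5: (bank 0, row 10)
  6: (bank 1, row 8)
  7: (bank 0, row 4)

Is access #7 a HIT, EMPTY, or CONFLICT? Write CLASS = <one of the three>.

  [0] b3 r4: no row ⇒ E
  [1] b2 r9: no row ⇒ E
  [2] b3 r4: had r4 ⇒ H
  [3] b3 r4: had r4 ⇒ H
  [4] b0 r3: no row ⇒ E
  [5] b0 r10: had r3 ⇒ C
  [6] b1 r8: no row ⇒ E
  [7] b0 r4: had r10 ⇒ C

CLASS = CONFLICT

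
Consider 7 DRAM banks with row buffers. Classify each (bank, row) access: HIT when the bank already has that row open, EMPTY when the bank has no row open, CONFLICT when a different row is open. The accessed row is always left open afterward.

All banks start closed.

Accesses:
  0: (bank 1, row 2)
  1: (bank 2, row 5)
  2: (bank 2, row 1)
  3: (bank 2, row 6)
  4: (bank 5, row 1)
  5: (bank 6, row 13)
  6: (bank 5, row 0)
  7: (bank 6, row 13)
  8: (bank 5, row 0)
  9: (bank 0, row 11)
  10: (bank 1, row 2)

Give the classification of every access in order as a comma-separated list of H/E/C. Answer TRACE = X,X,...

  [0] b1 r2: no row ⇒ E
  [1] b2 r5: no row ⇒ E
  [2] b2 r1: had r5 ⇒ C
  [3] b2 r6: had r1 ⇒ C
  [4] b5 r1: no row ⇒ E
  [5] b6 r13: no row ⇒ E
  [6] b5 r0: had r1 ⇒ C
  [7] b6 r13: had r13 ⇒ H
  [8] b5 r0: had r0 ⇒ H
  [9] b0 r11: no row ⇒ E
  [10] b1 r2: had r2 ⇒ H

TRACE = E,E,C,C,E,E,C,H,H,E,H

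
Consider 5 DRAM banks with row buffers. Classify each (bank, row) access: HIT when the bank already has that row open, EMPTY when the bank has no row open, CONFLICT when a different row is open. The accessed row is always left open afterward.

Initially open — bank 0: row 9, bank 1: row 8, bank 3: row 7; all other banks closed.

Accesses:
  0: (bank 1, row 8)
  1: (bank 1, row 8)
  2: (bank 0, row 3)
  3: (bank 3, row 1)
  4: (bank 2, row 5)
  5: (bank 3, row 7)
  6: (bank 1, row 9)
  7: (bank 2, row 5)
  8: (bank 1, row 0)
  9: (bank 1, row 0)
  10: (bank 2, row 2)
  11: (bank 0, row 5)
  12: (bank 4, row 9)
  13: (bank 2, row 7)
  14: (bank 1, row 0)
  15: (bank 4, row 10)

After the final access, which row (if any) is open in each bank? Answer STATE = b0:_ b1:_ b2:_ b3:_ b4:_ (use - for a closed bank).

STATE = b0:5 b1:0 b2:7 b3:7 b4:10

#0 (1,8) H  (was 8)
#1 (1,8) H  (was 8)
#2 (0,3) C  (was 9)
#3 (3,1) C  (was 7)
#4 (2,5) E
#5 (3,7) C  (was 1)
#6 (1,9) C  (was 8)
#7 (2,5) H  (was 5)
#8 (1,0) C  (was 9)
#9 (1,0) H  (was 0)
#10 (2,2) C  (was 5)
#11 (0,5) C  (was 3)
#12 (4,9) E
#13 (2,7) C  (was 2)
#14 (1,0) H  (was 0)
#15 (4,10) C  (was 9)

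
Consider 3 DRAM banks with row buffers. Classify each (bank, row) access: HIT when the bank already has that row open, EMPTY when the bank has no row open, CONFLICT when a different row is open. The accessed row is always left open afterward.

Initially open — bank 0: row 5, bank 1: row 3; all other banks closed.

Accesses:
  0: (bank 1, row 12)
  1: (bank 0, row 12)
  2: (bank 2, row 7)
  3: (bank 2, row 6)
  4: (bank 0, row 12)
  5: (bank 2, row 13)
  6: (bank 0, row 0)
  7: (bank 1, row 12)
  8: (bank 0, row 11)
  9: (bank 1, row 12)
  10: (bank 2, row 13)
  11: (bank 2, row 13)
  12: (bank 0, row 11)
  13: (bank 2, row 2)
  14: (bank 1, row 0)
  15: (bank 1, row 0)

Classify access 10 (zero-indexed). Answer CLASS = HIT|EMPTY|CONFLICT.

step 0: bank1 3->12 [CONFLICT]
step 1: bank0 5->12 [CONFLICT]
step 2: bank2 None->7 [EMPTY]
step 3: bank2 7->6 [CONFLICT]
step 4: bank0 12->12 [HIT]
step 5: bank2 6->13 [CONFLICT]
step 6: bank0 12->0 [CONFLICT]
step 7: bank1 12->12 [HIT]
step 8: bank0 0->11 [CONFLICT]
step 9: bank1 12->12 [HIT]
step 10: bank2 13->13 [HIT]
step 11: bank2 13->13 [HIT]
step 12: bank0 11->11 [HIT]
step 13: bank2 13->2 [CONFLICT]
step 14: bank1 12->0 [CONFLICT]
step 15: bank1 0->0 [HIT]

CLASS = HIT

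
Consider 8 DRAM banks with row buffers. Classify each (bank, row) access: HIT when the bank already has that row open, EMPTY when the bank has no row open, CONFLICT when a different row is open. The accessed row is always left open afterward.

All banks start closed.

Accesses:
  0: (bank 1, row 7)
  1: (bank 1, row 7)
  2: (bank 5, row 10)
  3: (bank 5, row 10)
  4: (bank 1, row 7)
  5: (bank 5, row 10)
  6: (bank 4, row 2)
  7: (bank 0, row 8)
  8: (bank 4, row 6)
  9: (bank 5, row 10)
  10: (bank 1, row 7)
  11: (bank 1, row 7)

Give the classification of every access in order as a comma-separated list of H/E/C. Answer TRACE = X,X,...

  [0] b1 r7: no row ⇒ E
  [1] b1 r7: had r7 ⇒ H
  [2] b5 r10: no row ⇒ E
  [3] b5 r10: had r10 ⇒ H
  [4] b1 r7: had r7 ⇒ H
  [5] b5 r10: had r10 ⇒ H
  [6] b4 r2: no row ⇒ E
  [7] b0 r8: no row ⇒ E
  [8] b4 r6: had r2 ⇒ C
  [9] b5 r10: had r10 ⇒ H
  [10] b1 r7: had r7 ⇒ H
  [11] b1 r7: had r7 ⇒ H

TRACE = E,H,E,H,H,H,E,E,C,H,H,H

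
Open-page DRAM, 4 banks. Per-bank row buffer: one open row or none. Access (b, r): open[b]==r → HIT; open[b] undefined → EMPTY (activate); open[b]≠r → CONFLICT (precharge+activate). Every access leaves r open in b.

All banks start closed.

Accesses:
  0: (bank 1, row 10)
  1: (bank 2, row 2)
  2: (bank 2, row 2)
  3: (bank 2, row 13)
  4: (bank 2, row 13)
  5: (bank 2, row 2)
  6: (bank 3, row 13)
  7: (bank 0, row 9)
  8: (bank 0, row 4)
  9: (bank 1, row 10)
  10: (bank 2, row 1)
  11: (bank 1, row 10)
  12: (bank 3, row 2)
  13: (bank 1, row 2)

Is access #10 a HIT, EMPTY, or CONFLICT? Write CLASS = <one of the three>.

CLASS = CONFLICT

0: bank 1 row 10 — prev None → EMPTY
1: bank 2 row 2 — prev None → EMPTY
2: bank 2 row 2 — prev 2 → HIT
3: bank 2 row 13 — prev 2 → CONFLICT
4: bank 2 row 13 — prev 13 → HIT
5: bank 2 row 2 — prev 13 → CONFLICT
6: bank 3 row 13 — prev None → EMPTY
7: bank 0 row 9 — prev None → EMPTY
8: bank 0 row 4 — prev 9 → CONFLICT
9: bank 1 row 10 — prev 10 → HIT
10: bank 2 row 1 — prev 2 → CONFLICT
11: bank 1 row 10 — prev 10 → HIT
12: bank 3 row 2 — prev 13 → CONFLICT
13: bank 1 row 2 — prev 10 → CONFLICT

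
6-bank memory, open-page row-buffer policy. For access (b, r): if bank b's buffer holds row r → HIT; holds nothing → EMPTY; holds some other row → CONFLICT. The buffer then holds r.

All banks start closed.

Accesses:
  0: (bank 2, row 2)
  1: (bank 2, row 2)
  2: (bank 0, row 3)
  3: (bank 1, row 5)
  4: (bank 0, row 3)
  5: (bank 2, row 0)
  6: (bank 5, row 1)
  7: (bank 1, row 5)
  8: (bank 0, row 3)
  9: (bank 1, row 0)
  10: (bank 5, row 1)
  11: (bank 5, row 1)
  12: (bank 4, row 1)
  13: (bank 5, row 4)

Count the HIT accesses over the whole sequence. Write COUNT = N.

COUNT = 6

0: bank 2 row 2 — prev None → EMPTY
1: bank 2 row 2 — prev 2 → HIT
2: bank 0 row 3 — prev None → EMPTY
3: bank 1 row 5 — prev None → EMPTY
4: bank 0 row 3 — prev 3 → HIT
5: bank 2 row 0 — prev 2 → CONFLICT
6: bank 5 row 1 — prev None → EMPTY
7: bank 1 row 5 — prev 5 → HIT
8: bank 0 row 3 — prev 3 → HIT
9: bank 1 row 0 — prev 5 → CONFLICT
10: bank 5 row 1 — prev 1 → HIT
11: bank 5 row 1 — prev 1 → HIT
12: bank 4 row 1 — prev None → EMPTY
13: bank 5 row 4 — prev 1 → CONFLICT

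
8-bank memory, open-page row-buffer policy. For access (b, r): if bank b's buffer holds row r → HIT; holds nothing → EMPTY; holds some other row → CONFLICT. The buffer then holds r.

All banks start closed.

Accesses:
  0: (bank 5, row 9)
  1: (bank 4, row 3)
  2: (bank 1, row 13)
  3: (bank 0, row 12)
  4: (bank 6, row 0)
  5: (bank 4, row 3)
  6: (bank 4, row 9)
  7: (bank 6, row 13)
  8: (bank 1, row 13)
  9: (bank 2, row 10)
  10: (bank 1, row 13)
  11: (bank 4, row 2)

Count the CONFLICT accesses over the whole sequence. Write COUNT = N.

COUNT = 3

  [0] b5 r9: no row ⇒ E
  [1] b4 r3: no row ⇒ E
  [2] b1 r13: no row ⇒ E
  [3] b0 r12: no row ⇒ E
  [4] b6 r0: no row ⇒ E
  [5] b4 r3: had r3 ⇒ H
  [6] b4 r9: had r3 ⇒ C
  [7] b6 r13: had r0 ⇒ C
  [8] b1 r13: had r13 ⇒ H
  [9] b2 r10: no row ⇒ E
  [10] b1 r13: had r13 ⇒ H
  [11] b4 r2: had r9 ⇒ C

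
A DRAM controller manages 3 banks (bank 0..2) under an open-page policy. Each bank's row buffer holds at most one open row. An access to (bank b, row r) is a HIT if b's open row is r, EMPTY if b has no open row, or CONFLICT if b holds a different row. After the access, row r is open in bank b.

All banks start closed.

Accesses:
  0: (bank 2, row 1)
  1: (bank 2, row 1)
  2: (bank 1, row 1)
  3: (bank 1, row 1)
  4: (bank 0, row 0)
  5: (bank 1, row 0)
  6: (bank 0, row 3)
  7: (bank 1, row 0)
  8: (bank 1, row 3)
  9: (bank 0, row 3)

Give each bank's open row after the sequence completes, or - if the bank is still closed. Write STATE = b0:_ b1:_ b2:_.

STATE = b0:3 b1:3 b2:1

step 0: bank2 None->1 [EMPTY]
step 1: bank2 1->1 [HIT]
step 2: bank1 None->1 [EMPTY]
step 3: bank1 1->1 [HIT]
step 4: bank0 None->0 [EMPTY]
step 5: bank1 1->0 [CONFLICT]
step 6: bank0 0->3 [CONFLICT]
step 7: bank1 0->0 [HIT]
step 8: bank1 0->3 [CONFLICT]
step 9: bank0 3->3 [HIT]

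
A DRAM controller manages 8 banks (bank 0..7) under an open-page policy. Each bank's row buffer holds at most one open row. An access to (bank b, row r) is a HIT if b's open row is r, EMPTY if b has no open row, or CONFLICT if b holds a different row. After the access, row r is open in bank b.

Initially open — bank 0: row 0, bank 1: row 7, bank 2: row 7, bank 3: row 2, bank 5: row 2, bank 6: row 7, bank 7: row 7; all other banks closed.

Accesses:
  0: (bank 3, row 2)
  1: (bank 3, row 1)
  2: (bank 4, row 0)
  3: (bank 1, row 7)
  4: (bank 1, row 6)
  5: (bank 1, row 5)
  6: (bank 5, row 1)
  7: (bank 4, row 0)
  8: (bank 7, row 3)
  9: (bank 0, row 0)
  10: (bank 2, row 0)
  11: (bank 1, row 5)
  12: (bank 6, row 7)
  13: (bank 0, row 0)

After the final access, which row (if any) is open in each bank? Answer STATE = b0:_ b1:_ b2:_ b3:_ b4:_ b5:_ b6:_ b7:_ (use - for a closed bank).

step 0: bank3 2->2 [HIT]
step 1: bank3 2->1 [CONFLICT]
step 2: bank4 None->0 [EMPTY]
step 3: bank1 7->7 [HIT]
step 4: bank1 7->6 [CONFLICT]
step 5: bank1 6->5 [CONFLICT]
step 6: bank5 2->1 [CONFLICT]
step 7: bank4 0->0 [HIT]
step 8: bank7 7->3 [CONFLICT]
step 9: bank0 0->0 [HIT]
step 10: bank2 7->0 [CONFLICT]
step 11: bank1 5->5 [HIT]
step 12: bank6 7->7 [HIT]
step 13: bank0 0->0 [HIT]

STATE = b0:0 b1:5 b2:0 b3:1 b4:0 b5:1 b6:7 b7:3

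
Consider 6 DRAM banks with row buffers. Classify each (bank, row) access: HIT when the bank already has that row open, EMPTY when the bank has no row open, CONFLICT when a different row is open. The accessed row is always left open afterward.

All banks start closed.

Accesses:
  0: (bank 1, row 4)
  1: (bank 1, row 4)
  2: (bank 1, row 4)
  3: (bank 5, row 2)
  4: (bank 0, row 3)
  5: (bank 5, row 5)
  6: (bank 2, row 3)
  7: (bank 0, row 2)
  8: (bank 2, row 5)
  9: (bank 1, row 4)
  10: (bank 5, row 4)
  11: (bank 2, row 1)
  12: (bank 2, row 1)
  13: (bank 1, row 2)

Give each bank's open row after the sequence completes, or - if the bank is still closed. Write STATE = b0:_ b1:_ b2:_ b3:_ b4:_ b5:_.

STATE = b0:2 b1:2 b2:1 b3:- b4:- b5:4

0: bank 1 row 4 — prev None → EMPTY
1: bank 1 row 4 — prev 4 → HIT
2: bank 1 row 4 — prev 4 → HIT
3: bank 5 row 2 — prev None → EMPTY
4: bank 0 row 3 — prev None → EMPTY
5: bank 5 row 5 — prev 2 → CONFLICT
6: bank 2 row 3 — prev None → EMPTY
7: bank 0 row 2 — prev 3 → CONFLICT
8: bank 2 row 5 — prev 3 → CONFLICT
9: bank 1 row 4 — prev 4 → HIT
10: bank 5 row 4 — prev 5 → CONFLICT
11: bank 2 row 1 — prev 5 → CONFLICT
12: bank 2 row 1 — prev 1 → HIT
13: bank 1 row 2 — prev 4 → CONFLICT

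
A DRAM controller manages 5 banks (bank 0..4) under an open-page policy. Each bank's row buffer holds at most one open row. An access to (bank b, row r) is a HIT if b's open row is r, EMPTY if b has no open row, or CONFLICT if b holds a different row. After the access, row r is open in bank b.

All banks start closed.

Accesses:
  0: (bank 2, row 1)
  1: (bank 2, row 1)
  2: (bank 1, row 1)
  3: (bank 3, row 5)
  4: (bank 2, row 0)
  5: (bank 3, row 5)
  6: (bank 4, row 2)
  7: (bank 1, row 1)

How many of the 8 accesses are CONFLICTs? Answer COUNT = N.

COUNT = 1

  [0] b2 r1: no row ⇒ E
  [1] b2 r1: had r1 ⇒ H
  [2] b1 r1: no row ⇒ E
  [3] b3 r5: no row ⇒ E
  [4] b2 r0: had r1 ⇒ C
  [5] b3 r5: had r5 ⇒ H
  [6] b4 r2: no row ⇒ E
  [7] b1 r1: had r1 ⇒ H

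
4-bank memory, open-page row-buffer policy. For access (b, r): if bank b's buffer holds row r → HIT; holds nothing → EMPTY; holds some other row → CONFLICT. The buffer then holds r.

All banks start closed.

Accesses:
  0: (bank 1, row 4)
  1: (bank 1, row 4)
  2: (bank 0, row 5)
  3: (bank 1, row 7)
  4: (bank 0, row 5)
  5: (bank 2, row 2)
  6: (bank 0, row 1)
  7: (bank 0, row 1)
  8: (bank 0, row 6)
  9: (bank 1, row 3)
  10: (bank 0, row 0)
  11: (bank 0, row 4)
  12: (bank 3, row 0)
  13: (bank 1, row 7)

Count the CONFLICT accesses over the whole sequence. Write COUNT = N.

  [0] b1 r4: no row ⇒ E
  [1] b1 r4: had r4 ⇒ H
  [2] b0 r5: no row ⇒ E
  [3] b1 r7: had r4 ⇒ C
  [4] b0 r5: had r5 ⇒ H
  [5] b2 r2: no row ⇒ E
  [6] b0 r1: had r5 ⇒ C
  [7] b0 r1: had r1 ⇒ H
  [8] b0 r6: had r1 ⇒ C
  [9] b1 r3: had r7 ⇒ C
  [10] b0 r0: had r6 ⇒ C
  [11] b0 r4: had r0 ⇒ C
  [12] b3 r0: no row ⇒ E
  [13] b1 r7: had r3 ⇒ C

COUNT = 7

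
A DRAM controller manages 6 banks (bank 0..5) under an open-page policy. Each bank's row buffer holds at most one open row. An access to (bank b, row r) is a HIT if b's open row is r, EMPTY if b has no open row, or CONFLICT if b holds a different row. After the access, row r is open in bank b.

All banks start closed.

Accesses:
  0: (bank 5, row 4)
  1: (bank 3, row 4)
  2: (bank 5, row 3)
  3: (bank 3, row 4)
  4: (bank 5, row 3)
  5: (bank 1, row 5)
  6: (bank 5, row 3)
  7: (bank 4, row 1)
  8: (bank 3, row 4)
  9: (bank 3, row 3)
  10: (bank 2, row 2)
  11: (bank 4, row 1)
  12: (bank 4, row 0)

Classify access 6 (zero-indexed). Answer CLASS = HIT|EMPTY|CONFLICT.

CLASS = HIT

step 0: bank5 None->4 [EMPTY]
step 1: bank3 None->4 [EMPTY]
step 2: bank5 4->3 [CONFLICT]
step 3: bank3 4->4 [HIT]
step 4: bank5 3->3 [HIT]
step 5: bank1 None->5 [EMPTY]
step 6: bank5 3->3 [HIT]
step 7: bank4 None->1 [EMPTY]
step 8: bank3 4->4 [HIT]
step 9: bank3 4->3 [CONFLICT]
step 10: bank2 None->2 [EMPTY]
step 11: bank4 1->1 [HIT]
step 12: bank4 1->0 [CONFLICT]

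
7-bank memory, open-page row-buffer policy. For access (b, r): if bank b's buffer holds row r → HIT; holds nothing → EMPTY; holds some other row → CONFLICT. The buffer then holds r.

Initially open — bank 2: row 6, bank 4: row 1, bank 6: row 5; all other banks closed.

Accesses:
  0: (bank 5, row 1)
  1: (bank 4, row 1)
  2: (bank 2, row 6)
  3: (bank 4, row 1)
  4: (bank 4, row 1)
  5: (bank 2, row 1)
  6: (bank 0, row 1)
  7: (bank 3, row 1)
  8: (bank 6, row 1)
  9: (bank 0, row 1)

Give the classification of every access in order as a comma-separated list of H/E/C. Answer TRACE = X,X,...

  [0] b5 r1: no row ⇒ E
  [1] b4 r1: had r1 ⇒ H
  [2] b2 r6: had r6 ⇒ H
  [3] b4 r1: had r1 ⇒ H
  [4] b4 r1: had r1 ⇒ H
  [5] b2 r1: had r6 ⇒ C
  [6] b0 r1: no row ⇒ E
  [7] b3 r1: no row ⇒ E
  [8] b6 r1: had r5 ⇒ C
  [9] b0 r1: had r1 ⇒ H

TRACE = E,H,H,H,H,C,E,E,C,H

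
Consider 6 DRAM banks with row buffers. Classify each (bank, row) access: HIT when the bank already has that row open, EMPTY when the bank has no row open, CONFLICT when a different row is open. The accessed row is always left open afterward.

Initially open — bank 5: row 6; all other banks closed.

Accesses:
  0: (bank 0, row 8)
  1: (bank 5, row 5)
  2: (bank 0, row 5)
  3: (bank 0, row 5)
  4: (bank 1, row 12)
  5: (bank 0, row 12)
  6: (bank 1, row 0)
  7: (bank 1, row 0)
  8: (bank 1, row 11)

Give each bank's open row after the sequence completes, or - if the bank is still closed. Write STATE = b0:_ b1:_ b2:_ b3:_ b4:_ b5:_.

0: bank 0 row 8 — prev None → EMPTY
1: bank 5 row 5 — prev 6 → CONFLICT
2: bank 0 row 5 — prev 8 → CONFLICT
3: bank 0 row 5 — prev 5 → HIT
4: bank 1 row 12 — prev None → EMPTY
5: bank 0 row 12 — prev 5 → CONFLICT
6: bank 1 row 0 — prev 12 → CONFLICT
7: bank 1 row 0 — prev 0 → HIT
8: bank 1 row 11 — prev 0 → CONFLICT

STATE = b0:12 b1:11 b2:- b3:- b4:- b5:5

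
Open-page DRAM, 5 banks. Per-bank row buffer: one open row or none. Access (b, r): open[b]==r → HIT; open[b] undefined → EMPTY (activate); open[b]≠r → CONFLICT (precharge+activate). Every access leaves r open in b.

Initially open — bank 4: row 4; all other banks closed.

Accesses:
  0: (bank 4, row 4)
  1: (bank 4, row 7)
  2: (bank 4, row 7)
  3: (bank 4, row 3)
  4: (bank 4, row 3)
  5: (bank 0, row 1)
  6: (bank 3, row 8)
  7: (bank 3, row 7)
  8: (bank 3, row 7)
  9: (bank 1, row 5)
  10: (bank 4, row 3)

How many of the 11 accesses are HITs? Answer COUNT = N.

#0 (4,4) H  (was 4)
#1 (4,7) C  (was 4)
#2 (4,7) H  (was 7)
#3 (4,3) C  (was 7)
#4 (4,3) H  (was 3)
#5 (0,1) E
#6 (3,8) E
#7 (3,7) C  (was 8)
#8 (3,7) H  (was 7)
#9 (1,5) E
#10 (4,3) H  (was 3)

COUNT = 5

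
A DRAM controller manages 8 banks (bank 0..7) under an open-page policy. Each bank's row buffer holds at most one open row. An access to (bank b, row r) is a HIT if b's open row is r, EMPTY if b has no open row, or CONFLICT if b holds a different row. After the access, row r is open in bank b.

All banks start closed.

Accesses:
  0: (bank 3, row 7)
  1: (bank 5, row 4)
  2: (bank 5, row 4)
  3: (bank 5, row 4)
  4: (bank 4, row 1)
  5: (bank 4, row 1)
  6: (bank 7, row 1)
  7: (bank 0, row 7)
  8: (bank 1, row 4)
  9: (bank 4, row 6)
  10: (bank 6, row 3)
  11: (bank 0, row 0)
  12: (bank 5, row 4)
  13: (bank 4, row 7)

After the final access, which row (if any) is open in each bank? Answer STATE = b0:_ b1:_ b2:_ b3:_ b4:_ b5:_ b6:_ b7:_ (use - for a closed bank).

STATE = b0:0 b1:4 b2:- b3:7 b4:7 b5:4 b6:3 b7:1

#0 (3,7) E
#1 (5,4) E
#2 (5,4) H  (was 4)
#3 (5,4) H  (was 4)
#4 (4,1) E
#5 (4,1) H  (was 1)
#6 (7,1) E
#7 (0,7) E
#8 (1,4) E
#9 (4,6) C  (was 1)
#10 (6,3) E
#11 (0,0) C  (was 7)
#12 (5,4) H  (was 4)
#13 (4,7) C  (was 6)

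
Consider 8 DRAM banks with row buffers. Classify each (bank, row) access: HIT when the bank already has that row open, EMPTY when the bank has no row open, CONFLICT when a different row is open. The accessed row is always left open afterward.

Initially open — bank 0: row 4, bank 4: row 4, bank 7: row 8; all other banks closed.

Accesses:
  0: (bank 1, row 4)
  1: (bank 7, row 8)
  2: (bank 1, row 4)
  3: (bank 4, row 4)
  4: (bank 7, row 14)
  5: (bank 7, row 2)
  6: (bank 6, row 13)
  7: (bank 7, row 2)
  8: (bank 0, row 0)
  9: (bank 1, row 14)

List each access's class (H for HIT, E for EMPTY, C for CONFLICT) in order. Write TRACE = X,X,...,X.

TRACE = E,H,H,H,C,C,E,H,C,C

0: bank 1 row 4 — prev None → EMPTY
1: bank 7 row 8 — prev 8 → HIT
2: bank 1 row 4 — prev 4 → HIT
3: bank 4 row 4 — prev 4 → HIT
4: bank 7 row 14 — prev 8 → CONFLICT
5: bank 7 row 2 — prev 14 → CONFLICT
6: bank 6 row 13 — prev None → EMPTY
7: bank 7 row 2 — prev 2 → HIT
8: bank 0 row 0 — prev 4 → CONFLICT
9: bank 1 row 14 — prev 4 → CONFLICT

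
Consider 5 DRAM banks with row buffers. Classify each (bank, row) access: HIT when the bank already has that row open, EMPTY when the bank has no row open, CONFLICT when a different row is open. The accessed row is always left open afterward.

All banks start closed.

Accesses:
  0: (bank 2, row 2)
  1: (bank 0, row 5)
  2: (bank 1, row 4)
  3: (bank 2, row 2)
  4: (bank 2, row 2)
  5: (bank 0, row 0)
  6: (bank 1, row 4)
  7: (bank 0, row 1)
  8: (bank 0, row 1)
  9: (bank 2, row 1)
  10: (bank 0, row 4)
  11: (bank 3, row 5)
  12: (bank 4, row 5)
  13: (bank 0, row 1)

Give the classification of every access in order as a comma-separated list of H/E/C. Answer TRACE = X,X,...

step 0: bank2 None->2 [EMPTY]
step 1: bank0 None->5 [EMPTY]
step 2: bank1 None->4 [EMPTY]
step 3: bank2 2->2 [HIT]
step 4: bank2 2->2 [HIT]
step 5: bank0 5->0 [CONFLICT]
step 6: bank1 4->4 [HIT]
step 7: bank0 0->1 [CONFLICT]
step 8: bank0 1->1 [HIT]
step 9: bank2 2->1 [CONFLICT]
step 10: bank0 1->4 [CONFLICT]
step 11: bank3 None->5 [EMPTY]
step 12: bank4 None->5 [EMPTY]
step 13: bank0 4->1 [CONFLICT]

TRACE = E,E,E,H,H,C,H,C,H,C,C,E,E,C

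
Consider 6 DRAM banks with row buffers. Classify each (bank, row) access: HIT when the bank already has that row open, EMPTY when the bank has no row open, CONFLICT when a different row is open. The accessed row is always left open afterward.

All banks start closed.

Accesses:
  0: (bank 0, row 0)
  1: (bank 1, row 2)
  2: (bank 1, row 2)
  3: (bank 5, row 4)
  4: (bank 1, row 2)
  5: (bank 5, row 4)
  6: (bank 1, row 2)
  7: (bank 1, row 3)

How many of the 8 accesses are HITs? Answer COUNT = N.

COUNT = 4

step 0: bank0 None->0 [EMPTY]
step 1: bank1 None->2 [EMPTY]
step 2: bank1 2->2 [HIT]
step 3: bank5 None->4 [EMPTY]
step 4: bank1 2->2 [HIT]
step 5: bank5 4->4 [HIT]
step 6: bank1 2->2 [HIT]
step 7: bank1 2->3 [CONFLICT]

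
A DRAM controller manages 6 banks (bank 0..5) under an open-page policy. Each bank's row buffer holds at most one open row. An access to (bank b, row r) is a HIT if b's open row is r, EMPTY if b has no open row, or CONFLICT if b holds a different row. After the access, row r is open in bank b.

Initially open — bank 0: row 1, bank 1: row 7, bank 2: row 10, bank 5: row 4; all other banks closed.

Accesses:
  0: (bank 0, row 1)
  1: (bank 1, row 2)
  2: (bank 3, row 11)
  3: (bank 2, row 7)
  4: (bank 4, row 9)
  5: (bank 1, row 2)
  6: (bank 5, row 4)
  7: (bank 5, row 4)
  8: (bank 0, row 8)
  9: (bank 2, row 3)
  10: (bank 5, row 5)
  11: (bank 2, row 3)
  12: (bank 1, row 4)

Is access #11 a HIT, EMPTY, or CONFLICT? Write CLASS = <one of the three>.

CLASS = HIT

step 0: bank0 1->1 [HIT]
step 1: bank1 7->2 [CONFLICT]
step 2: bank3 None->11 [EMPTY]
step 3: bank2 10->7 [CONFLICT]
step 4: bank4 None->9 [EMPTY]
step 5: bank1 2->2 [HIT]
step 6: bank5 4->4 [HIT]
step 7: bank5 4->4 [HIT]
step 8: bank0 1->8 [CONFLICT]
step 9: bank2 7->3 [CONFLICT]
step 10: bank5 4->5 [CONFLICT]
step 11: bank2 3->3 [HIT]
step 12: bank1 2->4 [CONFLICT]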